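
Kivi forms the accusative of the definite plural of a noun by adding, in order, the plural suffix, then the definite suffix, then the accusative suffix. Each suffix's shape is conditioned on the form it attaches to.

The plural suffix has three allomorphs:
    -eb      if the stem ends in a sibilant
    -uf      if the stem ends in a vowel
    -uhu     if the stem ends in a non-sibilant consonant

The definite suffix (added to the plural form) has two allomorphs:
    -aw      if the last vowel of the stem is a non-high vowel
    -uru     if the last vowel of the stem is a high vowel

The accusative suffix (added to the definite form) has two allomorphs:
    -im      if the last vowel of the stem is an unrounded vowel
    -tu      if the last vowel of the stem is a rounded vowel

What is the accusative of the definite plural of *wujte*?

wujteufurutu

The final sound of *wujte* is /e/, which is a vowel, so the plural suffix is -uf, giving *wujteuf*.
Since the last vowel of the plural form *wujteuf* is /u/ (a high vowel), it takes -uru, giving *wujteufuru*.
The definite form *wujteufuru*: last vowel = /u/, a rounded vowel → -tu → *wujteufurutu*.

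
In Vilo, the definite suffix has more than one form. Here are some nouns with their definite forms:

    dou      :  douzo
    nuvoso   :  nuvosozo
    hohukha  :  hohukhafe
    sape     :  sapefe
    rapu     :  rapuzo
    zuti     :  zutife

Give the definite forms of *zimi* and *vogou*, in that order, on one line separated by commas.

The alternation tracks the last vowel of the stem — -zo when the last vowel of the stem is a rounded vowel (*dou*, *nuvoso*, *rapu*); -fe when the last vowel of the stem is an unrounded vowel (*hohukha*, *sape*, *zuti*).
The last vowel of *zimi* is /i/, which is an unrounded vowel, so the suffix is -fe, giving *zimife*.
*vogou*: last vowel = /u/, a rounded vowel → -zo → *vogouzo*.

zimife, vogouzo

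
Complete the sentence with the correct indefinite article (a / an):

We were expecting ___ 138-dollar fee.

The indefinite article is chosen by the initial *sound* of the following word, not its spelling.
The number *138* is spoken "one hundred …", beginning with /wʌn/ — a consonant sound.
So the article is *a*: We were expecting a 138-dollar fee.

a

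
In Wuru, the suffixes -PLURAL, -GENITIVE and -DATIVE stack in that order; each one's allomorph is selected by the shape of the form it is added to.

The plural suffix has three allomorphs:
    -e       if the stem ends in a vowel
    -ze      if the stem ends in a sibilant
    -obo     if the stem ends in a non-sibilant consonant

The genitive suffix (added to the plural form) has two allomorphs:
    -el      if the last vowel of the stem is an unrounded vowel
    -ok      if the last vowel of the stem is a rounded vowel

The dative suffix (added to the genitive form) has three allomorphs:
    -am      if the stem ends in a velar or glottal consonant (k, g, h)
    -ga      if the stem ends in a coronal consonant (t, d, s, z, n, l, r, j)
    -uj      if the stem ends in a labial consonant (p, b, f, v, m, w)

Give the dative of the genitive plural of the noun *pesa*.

pesaeelga

Since the final sound of *pesa* is /a/ (a vowel), it takes -e, giving *pesae*.
The last vowel of the plural form *pesae* is /e/, which is an unrounded vowel, so the genitive suffix is -el, giving *pesaeel*.
The genitive form *pesaeel* — final consonant /l/ (coronal) → -ga → *pesaeelga*.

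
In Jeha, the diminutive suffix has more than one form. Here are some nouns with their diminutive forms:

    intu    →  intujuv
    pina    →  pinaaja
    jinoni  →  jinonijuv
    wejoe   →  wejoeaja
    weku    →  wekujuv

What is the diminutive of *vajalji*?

vajaljijuv

The suffix is conditioned by the last vowel: -juv when the last vowel of the stem is a high vowel (*intu*, *jinoni*, *weku*); -aja when the last vowel of the stem is a non-high vowel (*pina*, *wejoe*).
*vajalji*: last vowel = /i/, a high vowel → -juv → *vajaljijuv*.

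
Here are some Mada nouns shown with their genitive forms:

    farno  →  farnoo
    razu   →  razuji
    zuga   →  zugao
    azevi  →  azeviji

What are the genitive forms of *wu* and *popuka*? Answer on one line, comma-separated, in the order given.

Looking at the last vowel of each stem: -ji when the last vowel of the stem is a high vowel (*razu*, *azevi*); -o when the last vowel of the stem is a non-high vowel (*farno*, *zuga*).
*wu*: last vowel = /u/, a high vowel → -ji → *wuji*.
*popuka* — last vowel /a/ (a non-high vowel) → -o → *popukao*.

wuji, popukao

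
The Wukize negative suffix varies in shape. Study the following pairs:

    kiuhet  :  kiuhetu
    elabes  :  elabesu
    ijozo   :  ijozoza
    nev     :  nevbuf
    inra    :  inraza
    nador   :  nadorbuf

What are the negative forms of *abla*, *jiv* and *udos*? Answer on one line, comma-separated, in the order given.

The alternation tracks the final sound of the stem — -u when the stem ends in a voiceless consonant (*kiuhet*, *elabes*); -buf when the stem ends in a voiced consonant (*nev*, *nador*); -za when the stem ends in a vowel (*ijozo*, *inra*).
Since the final sound of *abla* is /a/ (a vowel), it takes -za, giving *ablaza*.
*jiv*: final sound = /v/, a voiced consonant → -buf → *jivbuf*.
*udos* — final sound /s/ (a voiceless consonant) → -u → *udosu*.

ablaza, jivbuf, udosu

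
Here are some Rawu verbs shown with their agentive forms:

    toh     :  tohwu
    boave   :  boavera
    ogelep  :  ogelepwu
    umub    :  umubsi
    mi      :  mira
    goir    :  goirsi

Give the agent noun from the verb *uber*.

ubersi

Looking at the final sound of each stem: -wu when the stem ends in a voiceless consonant (*toh*, *ogelep*); -si when the stem ends in a voiced consonant (*umub*, *goir*); -ra when the stem ends in a vowel (*boave*, *mi*).
*uber*: final sound = /r/, a voiced consonant → -si → *ubersi*.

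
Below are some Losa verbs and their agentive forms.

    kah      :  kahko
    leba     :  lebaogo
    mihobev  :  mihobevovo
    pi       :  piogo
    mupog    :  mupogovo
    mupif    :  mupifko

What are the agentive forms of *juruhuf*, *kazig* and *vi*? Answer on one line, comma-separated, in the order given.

Looking at the final sound of each stem: -ko when the stem ends in a voiceless consonant (*kah*, *mupif*); -ovo when the stem ends in a voiced consonant (*mihobev*, *mupog*); -ogo when the stem ends in a vowel (*leba*, *pi*).
*juruhuf*: final sound = /f/, a voiceless consonant → -ko → *juruhufko*.
The final sound of *kazig* is /g/, which is a voiced consonant, so the suffix is -ovo, giving *kazigovo*.
The final sound of *vi* is /i/, which is a vowel, so the suffix is -ogo, giving *viogo*.

juruhufko, kazigovo, viogo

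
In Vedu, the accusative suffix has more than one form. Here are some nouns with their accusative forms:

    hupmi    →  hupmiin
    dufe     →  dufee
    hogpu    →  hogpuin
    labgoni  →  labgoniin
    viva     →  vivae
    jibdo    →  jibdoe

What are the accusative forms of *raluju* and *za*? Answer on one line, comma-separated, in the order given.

ralujuin, zae

The alternation tracks the last vowel of the stem — -in when the last vowel of the stem is a high vowel (*hupmi*, *hogpu*, *labgoni*); -e when the last vowel of the stem is a non-high vowel (*dufe*, *viva*, *jibdo*).
*raluju* — last vowel /u/ (a high vowel) → -in → *ralujuin*.
*za* — last vowel /a/ (a non-high vowel) → -e → *zae*.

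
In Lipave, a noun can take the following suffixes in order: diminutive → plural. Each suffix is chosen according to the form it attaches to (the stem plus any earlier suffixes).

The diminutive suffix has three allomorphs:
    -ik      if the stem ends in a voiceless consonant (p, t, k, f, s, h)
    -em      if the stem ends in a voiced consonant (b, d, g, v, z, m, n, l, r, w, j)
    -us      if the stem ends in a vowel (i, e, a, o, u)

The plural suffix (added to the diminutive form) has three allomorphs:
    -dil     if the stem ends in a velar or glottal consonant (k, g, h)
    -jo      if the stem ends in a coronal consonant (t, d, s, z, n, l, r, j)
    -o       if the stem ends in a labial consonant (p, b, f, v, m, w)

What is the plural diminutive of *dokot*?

*dokot*: final sound = /t/, a voiceless consonant → -ik → *dokotik*.
The diminutive form *dokotik*: final consonant = /k/, velar/glottal → -dil → *dokotikdil*.

dokotikdil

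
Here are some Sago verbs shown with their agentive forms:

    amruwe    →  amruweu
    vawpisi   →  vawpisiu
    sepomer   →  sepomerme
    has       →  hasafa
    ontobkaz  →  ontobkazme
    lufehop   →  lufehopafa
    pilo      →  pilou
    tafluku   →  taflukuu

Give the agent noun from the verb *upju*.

upjuu

Looking at the final sound of each stem: -afa when the stem ends in a voiceless consonant (*has*, *lufehop*); -me when the stem ends in a voiced consonant (*sepomer*, *ontobkaz*); -u when the stem ends in a vowel (*amruwe*, *vawpisi*, *pilo*, *tafluku*).
Since the final sound of *upju* is /u/ (a vowel), it takes -u, giving *upjuu*.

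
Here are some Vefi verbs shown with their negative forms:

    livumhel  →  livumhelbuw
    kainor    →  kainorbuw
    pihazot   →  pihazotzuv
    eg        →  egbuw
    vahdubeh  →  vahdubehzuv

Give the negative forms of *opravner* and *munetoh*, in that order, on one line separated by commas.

Looking at the final consonant of each stem: -zuv when the stem ends in a voiceless consonant (*pihazot*, *vahdubeh*); -buw when the stem ends in a voiced consonant (*livumhel*, *kainor*, *eg*).
*opravner*: final consonant = /r/, voiced → -buw → *opravnerbuw*.
*munetoh*: final consonant = /h/, voiceless → -zuv → *munetohzuv*.

opravnerbuw, munetohzuv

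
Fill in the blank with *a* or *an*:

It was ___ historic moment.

a

The indefinite article is chosen by the initial *sound* of the following word, not its spelling.
*historic* begins with the sound /h/ (h is pronounced in standard usage) — a consonant sound.
So the article is *a*: It was a historic moment.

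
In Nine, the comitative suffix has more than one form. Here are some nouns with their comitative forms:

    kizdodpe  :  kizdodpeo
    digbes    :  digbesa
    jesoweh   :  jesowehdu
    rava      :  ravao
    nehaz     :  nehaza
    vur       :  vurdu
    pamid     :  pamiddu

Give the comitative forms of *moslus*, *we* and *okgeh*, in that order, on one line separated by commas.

moslusa, weo, okgehdu

Looking at the final sound of each stem: -a when the stem ends in a sibilant (*digbes*, *nehaz*); -du when the stem ends in a non-sibilant consonant (*jesoweh*, *vur*, *pamid*); -o when the stem ends in a vowel (*kizdodpe*, *rava*).
*moslus* — final sound /s/ (a sibilant) → -a → *moslusa*.
Since the final sound of *we* is /e/ (a vowel), it takes -o, giving *weo*.
The final sound of *okgeh* is /h/, which is a non-sibilant consonant, so the suffix is -du, giving *okgehdu*.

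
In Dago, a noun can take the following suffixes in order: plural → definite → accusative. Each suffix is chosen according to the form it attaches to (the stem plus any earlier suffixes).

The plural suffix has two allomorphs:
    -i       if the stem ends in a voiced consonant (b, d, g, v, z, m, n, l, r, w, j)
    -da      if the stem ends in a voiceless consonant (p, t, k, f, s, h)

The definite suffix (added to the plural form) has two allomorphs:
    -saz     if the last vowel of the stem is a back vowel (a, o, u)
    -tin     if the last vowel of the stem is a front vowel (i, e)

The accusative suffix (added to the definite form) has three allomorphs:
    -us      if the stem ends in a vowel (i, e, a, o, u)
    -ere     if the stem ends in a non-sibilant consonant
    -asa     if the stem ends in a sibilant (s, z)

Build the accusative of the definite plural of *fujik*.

fujikdasazasa

*fujik*: final consonant = /k/, voiceless → -da → *fujikda*.
Since the last vowel of the plural form *fujikda* is /a/ (a back vowel), it takes -saz, giving *fujikdasaz*.
The definite form *fujikdasaz*: final sound = /z/, a sibilant → -asa → *fujikdasazasa*.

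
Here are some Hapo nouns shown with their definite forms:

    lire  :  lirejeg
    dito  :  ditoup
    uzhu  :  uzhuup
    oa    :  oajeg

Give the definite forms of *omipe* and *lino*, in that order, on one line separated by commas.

omipejeg, linoup

The suffix is conditioned by the last vowel: -up when the last vowel of the stem is a rounded vowel (*dito*, *uzhu*); -jeg when the last vowel of the stem is an unrounded vowel (*lire*, *oa*).
The last vowel of *omipe* is /e/, which is an unrounded vowel, so the suffix is -jeg, giving *omipejeg*.
Since the last vowel of *lino* is /o/ (a rounded vowel), it takes -up, giving *linoup*.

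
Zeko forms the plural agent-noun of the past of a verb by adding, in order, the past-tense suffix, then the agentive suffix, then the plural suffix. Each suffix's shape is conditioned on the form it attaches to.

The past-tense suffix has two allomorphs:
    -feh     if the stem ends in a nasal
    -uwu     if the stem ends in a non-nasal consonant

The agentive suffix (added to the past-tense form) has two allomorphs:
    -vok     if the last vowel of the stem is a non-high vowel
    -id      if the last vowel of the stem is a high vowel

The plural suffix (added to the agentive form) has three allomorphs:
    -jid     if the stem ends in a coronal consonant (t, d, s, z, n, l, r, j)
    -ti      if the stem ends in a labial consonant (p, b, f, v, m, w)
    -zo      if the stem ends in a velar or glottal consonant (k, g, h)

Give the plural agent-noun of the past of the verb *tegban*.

Since the final consonant of *tegban* is /n/ (a nasal), it takes -feh, giving *tegbanfeh*.
The past-tense form *tegbanfeh* — last vowel /e/ (a non-high vowel) → -vok → *tegbanfehvok*.
The agentive form *tegbanfehvok* — final consonant /k/ (velar/glottal) → -zo → *tegbanfehvokzo*.

tegbanfehvokzo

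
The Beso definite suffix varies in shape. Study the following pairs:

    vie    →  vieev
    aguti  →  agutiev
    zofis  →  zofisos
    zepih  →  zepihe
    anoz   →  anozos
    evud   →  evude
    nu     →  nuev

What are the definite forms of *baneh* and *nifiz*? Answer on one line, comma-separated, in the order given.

Looking at the final sound of each stem: -os when the stem ends in a sibilant (*zofis*, *anoz*); -e when the stem ends in a non-sibilant consonant (*zepih*, *evud*); -ev when the stem ends in a vowel (*vie*, *aguti*, *nu*).
*baneh* — final sound /h/ (a non-sibilant consonant) → -e → *banehe*.
Since the final sound of *nifiz* is /z/ (a sibilant), it takes -os, giving *nifizos*.

banehe, nifizos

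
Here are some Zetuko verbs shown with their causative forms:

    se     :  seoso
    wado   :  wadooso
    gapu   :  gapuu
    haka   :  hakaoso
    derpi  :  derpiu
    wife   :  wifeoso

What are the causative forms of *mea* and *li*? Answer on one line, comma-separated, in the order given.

The pattern is height harmony: -u when the last vowel of the stem is a high vowel (*gapu*, *derpi*); -oso when the last vowel of the stem is a non-high vowel (*se*, *wado*, *haka*, *wife*).
Since the last vowel of *mea* is /a/ (a non-high vowel), it takes -oso, giving *meaoso*.
*li*: last vowel = /i/, a high vowel → -u → *liu*.

meaoso, liu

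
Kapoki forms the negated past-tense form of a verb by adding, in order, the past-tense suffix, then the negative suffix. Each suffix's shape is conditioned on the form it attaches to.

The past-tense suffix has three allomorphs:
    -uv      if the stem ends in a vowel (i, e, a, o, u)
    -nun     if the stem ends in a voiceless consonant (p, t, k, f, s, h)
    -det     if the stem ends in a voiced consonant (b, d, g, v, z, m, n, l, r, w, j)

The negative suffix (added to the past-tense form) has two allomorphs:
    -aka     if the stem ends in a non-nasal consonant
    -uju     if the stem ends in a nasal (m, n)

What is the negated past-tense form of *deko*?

dekouvaka

The final sound of *deko* is /o/, which is a vowel, so the past-tense suffix is -uv, giving *dekouv*.
The past-tense form *dekouv* — final consonant /v/ (non-nasal) → -aka → *dekouvaka*.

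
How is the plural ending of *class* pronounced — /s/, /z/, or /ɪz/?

The stem *class* ends in a sibilant (/s, z, ʃ, ʒ, tʃ, dʒ/).
The plural suffix surfaces as /ɪz/ after sibilants, /s/ after other voiceless consonants, and /z/ after other voiced sounds.
So the plural -s on *class* is pronounced /ɪz/.

/ɪz/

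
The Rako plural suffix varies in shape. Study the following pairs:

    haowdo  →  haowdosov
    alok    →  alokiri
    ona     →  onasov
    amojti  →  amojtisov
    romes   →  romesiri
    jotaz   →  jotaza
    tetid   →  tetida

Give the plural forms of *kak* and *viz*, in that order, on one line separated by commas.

kakiri, viza

The suffix is conditioned by the final sound: -iri when the stem ends in a voiceless consonant (*alok*, *romes*); -a when the stem ends in a voiced consonant (*jotaz*, *tetid*); -sov when the stem ends in a vowel (*haowdo*, *ona*, *amojti*).
The final sound of *kak* is /k/, which is a voiceless consonant, so the suffix is -iri, giving *kakiri*.
*viz*: final sound = /z/, a voiced consonant → -a → *viza*.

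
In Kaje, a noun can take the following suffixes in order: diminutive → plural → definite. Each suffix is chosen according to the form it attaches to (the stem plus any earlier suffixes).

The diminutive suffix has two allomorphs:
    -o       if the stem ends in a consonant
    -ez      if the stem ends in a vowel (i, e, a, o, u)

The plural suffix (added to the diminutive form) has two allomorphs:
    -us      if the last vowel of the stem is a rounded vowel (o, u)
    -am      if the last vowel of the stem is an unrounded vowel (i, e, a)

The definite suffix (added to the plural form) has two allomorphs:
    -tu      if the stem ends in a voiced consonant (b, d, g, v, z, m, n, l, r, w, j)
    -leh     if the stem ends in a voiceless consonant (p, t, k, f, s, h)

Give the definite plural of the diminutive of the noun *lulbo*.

lulboezamtu

The final sound of *lulbo* is /o/, which is a vowel, so the diminutive suffix is -ez, giving *lulboez*.
The last vowel of the diminutive form *lulboez* is /e/, which is an unrounded vowel, so the plural suffix is -am, giving *lulboezam*.
The final consonant of the plural form *lulboezam* is /m/, which is voiced, so the definite suffix is -tu, giving *lulboezamtu*.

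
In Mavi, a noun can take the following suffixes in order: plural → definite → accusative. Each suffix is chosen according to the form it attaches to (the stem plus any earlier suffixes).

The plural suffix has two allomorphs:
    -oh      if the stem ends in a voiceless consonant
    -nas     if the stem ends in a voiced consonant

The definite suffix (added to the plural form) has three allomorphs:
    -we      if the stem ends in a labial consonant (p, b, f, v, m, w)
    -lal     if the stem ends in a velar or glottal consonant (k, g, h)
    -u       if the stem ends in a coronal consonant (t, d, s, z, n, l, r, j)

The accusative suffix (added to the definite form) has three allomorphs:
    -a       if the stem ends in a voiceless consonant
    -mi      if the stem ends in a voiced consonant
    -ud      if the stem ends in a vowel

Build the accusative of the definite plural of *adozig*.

*adozig*: final consonant = /g/, voiced → -nas → *adozignas*.
The plural form *adozignas*: final consonant = /s/, coronal → -u → *adozignasu*.
The definite form *adozignasu* — final sound /u/ (a vowel) → -ud → *adozignasuud*.

adozignasuud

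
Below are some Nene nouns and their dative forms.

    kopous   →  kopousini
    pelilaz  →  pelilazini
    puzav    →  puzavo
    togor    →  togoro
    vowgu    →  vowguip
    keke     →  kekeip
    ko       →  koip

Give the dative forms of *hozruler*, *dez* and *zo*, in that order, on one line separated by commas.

The suffix is conditioned by the final sound: -ini when the stem ends in a sibilant (*kopous*, *pelilaz*); -o when the stem ends in a non-sibilant consonant (*puzav*, *togor*); -ip when the stem ends in a vowel (*vowgu*, *keke*, *ko*).
*hozruler*: final sound = /r/, a non-sibilant consonant → -o → *hozrulero*.
The final sound of *dez* is /z/, which is a sibilant, so the suffix is -ini, giving *dezini*.
The final sound of *zo* is /o/, which is a vowel, so the suffix is -ip, giving *zoip*.

hozrulero, dezini, zoip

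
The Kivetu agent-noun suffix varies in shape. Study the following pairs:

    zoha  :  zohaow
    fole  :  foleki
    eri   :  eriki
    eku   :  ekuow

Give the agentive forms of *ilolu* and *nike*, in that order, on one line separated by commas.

The suffix is conditioned by the last vowel: -ki when the last vowel of the stem is a front vowel (*fole*, *eri*); -ow when the last vowel of the stem is a back vowel (*zoha*, *eku*).
*ilolu*: last vowel = /u/, a back vowel → -ow → *iloluow*.
*nike*: last vowel = /e/, a front vowel → -ki → *nikeki*.

iloluow, nikeki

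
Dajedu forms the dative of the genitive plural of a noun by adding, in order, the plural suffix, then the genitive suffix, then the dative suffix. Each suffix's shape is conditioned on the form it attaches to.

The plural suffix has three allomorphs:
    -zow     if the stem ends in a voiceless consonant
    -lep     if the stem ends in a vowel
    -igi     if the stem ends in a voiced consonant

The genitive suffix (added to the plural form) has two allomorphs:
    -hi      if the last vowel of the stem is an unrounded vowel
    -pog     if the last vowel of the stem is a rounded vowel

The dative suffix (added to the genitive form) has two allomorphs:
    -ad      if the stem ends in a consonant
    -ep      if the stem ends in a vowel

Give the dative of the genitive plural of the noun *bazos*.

Since the final sound of *bazos* is /s/ (a voiceless consonant), it takes -zow, giving *bazoszow*.
The plural form *bazoszow*: last vowel = /o/, a rounded vowel → -pog → *bazoszowpog*.
The final sound of the genitive form *bazoszowpog* is /g/, which is a consonant, so the dative suffix is -ad, giving *bazoszowpogad*.

bazoszowpogad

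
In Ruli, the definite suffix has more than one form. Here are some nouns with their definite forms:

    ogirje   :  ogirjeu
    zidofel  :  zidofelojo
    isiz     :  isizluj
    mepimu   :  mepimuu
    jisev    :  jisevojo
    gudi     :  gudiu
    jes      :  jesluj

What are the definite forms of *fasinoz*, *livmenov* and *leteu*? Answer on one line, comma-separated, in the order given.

The suffix is conditioned by the final sound: -luj when the stem ends in a sibilant (*isiz*, *jes*); -ojo when the stem ends in a non-sibilant consonant (*zidofel*, *jisev*); -u when the stem ends in a vowel (*ogirje*, *mepimu*, *gudi*).
The final sound of *fasinoz* is /z/, which is a sibilant, so the suffix is -luj, giving *fasinozluj*.
*livmenov*: final sound = /v/, a non-sibilant consonant → -ojo → *livmenovojo*.
The final sound of *leteu* is /u/, which is a vowel, so the suffix is -u, giving *leteuu*.

fasinozluj, livmenovojo, leteuu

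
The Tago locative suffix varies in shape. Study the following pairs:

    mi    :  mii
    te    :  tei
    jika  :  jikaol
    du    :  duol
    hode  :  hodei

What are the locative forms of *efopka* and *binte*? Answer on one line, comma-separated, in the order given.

The pattern is front/back vowel harmony: -i when the last vowel of the stem is a front vowel (*mi*, *te*, *hode*); -ol when the last vowel of the stem is a back vowel (*jika*, *du*).
*efopka*: last vowel = /a/, a back vowel → -ol → *efopkaol*.
The last vowel of *binte* is /e/, which is a front vowel, so the suffix is -i, giving *bintei*.

efopkaol, bintei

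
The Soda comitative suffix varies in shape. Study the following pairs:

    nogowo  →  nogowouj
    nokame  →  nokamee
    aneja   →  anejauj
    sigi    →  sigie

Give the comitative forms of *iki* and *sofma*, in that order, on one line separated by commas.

The suffix is conditioned by the last vowel: -e when the last vowel of the stem is a front vowel (*nokame*, *sigi*); -uj when the last vowel of the stem is a back vowel (*nogowo*, *aneja*).
*iki*: last vowel = /i/, a front vowel → -e → *ikie*.
*sofma* — last vowel /a/ (a back vowel) → -uj → *sofmauj*.

ikie, sofmauj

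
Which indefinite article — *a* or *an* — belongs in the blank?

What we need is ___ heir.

an

The indefinite article is chosen by the initial *sound* of the following word, not its spelling.
*heir* begins with the sound /ɛ/ (silent h) — a vowel sound.
So the article is *an*: What we need is an heir.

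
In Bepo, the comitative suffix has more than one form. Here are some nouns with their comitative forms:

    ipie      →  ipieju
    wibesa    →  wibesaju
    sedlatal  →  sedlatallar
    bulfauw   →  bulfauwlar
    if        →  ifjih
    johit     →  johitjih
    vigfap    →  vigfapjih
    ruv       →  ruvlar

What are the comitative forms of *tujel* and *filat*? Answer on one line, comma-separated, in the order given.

The alternation tracks the final sound of the stem — -jih when the stem ends in a voiceless consonant (*if*, *johit*, *vigfap*); -lar when the stem ends in a voiced consonant (*sedlatal*, *bulfauw*, *ruv*); -ju when the stem ends in a vowel (*ipie*, *wibesa*).
Since the final sound of *tujel* is /l/ (a voiced consonant), it takes -lar, giving *tujellar*.
*filat* — final sound /t/ (a voiceless consonant) → -jih → *filatjih*.

tujellar, filatjih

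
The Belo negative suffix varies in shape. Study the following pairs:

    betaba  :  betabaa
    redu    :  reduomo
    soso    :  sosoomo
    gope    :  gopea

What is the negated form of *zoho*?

zohoomo

The alternation tracks the last vowel of the stem — -omo when the last vowel of the stem is a rounded vowel (*redu*, *soso*); -a when the last vowel of the stem is an unrounded vowel (*betaba*, *gope*).
*zoho*: last vowel = /o/, a rounded vowel → -omo → *zohoomo*.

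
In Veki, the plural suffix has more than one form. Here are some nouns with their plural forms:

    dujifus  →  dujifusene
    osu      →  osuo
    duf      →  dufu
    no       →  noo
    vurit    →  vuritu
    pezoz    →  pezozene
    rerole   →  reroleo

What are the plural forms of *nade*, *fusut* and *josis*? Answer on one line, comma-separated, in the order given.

nadeo, fusutu, josisene

Looking at the final sound of each stem: -ene when the stem ends in a sibilant (*dujifus*, *pezoz*); -u when the stem ends in a non-sibilant consonant (*duf*, *vurit*); -o when the stem ends in a vowel (*osu*, *no*, *rerole*).
Since the final sound of *nade* is /e/ (a vowel), it takes -o, giving *nadeo*.
The final sound of *fusut* is /t/, which is a non-sibilant consonant, so the suffix is -u, giving *fusutu*.
*josis* — final sound /s/ (a sibilant) → -ene → *josisene*.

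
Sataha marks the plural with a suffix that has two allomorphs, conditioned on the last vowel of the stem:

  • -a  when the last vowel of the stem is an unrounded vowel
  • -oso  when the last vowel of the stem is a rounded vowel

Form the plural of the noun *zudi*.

zudia

The last vowel of *zudi* is /i/, which is an unrounded vowel, so the suffix is -a, giving *zudia*.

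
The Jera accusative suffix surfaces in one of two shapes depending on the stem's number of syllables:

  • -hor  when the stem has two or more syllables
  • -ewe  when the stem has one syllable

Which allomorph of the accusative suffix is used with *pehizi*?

*pehizi* (3 syllables) → -hor.

-hor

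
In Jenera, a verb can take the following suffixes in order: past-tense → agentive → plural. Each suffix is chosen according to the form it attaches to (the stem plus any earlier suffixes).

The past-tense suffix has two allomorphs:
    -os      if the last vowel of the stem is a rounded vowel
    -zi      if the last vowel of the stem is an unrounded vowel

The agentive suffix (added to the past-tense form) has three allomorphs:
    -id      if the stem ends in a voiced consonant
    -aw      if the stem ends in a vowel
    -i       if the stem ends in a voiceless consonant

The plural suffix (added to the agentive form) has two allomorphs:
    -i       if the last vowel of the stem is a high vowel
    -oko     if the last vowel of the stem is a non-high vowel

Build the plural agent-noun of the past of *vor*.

The last vowel of *vor* is /o/, which is a rounded vowel, so the past-tense suffix is -os, giving *voros*.
The final sound of the past-tense form *voros* is /s/, which is a voiceless consonant, so the agentive suffix is -i, giving *vorosi*.
The agentive form *vorosi*: last vowel = /i/, a high vowel → -i → *vorosii*.

vorosii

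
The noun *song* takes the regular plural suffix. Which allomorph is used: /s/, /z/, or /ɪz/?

The stem *song* ends in a voiced non-sibilant sound.
The plural suffix surfaces as /ɪz/ after sibilants, /s/ after other voiceless consonants, and /z/ after other voiced sounds.
So the plural -s on *song* is pronounced /z/.

/z/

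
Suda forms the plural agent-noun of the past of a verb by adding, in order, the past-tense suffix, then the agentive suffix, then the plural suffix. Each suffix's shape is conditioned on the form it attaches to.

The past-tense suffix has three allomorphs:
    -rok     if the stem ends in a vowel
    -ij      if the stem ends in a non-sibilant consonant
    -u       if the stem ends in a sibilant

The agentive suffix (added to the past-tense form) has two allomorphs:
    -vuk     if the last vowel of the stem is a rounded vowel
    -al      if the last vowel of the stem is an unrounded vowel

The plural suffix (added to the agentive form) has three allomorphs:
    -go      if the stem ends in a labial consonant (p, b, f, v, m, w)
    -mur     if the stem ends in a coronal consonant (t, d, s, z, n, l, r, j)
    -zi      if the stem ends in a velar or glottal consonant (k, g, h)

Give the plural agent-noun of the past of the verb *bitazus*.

bitazusuvukzi

The final sound of *bitazus* is /s/, which is a sibilant, so the past-tense suffix is -u, giving *bitazusu*.
The past-tense form *bitazusu* — last vowel /u/ (a rounded vowel) → -vuk → *bitazusuvuk*.
The agentive form *bitazusuvuk* — final consonant /k/ (velar/glottal) → -zi → *bitazusuvukzi*.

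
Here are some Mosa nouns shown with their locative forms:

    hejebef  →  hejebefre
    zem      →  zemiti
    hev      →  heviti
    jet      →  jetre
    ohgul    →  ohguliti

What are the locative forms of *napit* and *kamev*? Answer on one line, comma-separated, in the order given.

napitre, kameviti

The alternation tracks the final consonant of the stem — -re when the stem ends in a voiceless consonant (*hejebef*, *jet*); -iti when the stem ends in a voiced consonant (*zem*, *hev*, *ohgul*).
*napit* — final consonant /t/ (voiceless) → -re → *napitre*.
The final consonant of *kamev* is /v/, which is voiced, so the suffix is -iti, giving *kameviti*.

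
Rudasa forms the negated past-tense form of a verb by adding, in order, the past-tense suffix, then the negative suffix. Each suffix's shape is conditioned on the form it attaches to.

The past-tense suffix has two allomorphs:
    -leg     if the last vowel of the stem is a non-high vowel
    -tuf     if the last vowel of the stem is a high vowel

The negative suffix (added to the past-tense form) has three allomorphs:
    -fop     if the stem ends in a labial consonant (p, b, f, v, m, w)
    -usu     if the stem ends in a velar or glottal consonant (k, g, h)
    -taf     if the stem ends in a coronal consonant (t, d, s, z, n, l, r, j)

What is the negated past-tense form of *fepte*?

feptelegusu

*fepte*: last vowel = /e/, a non-high vowel → -leg → *fepteleg*.
The final consonant of the past-tense form *fepteleg* is /g/, which is velar/glottal, so the negative suffix is -usu, giving *feptelegusu*.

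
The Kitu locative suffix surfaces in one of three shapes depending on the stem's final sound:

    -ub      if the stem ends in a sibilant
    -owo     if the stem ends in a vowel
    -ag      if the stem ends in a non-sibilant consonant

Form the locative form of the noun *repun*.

repunag

*repun* — final sound /n/ (a non-sibilant consonant) → -ag → *repunag*.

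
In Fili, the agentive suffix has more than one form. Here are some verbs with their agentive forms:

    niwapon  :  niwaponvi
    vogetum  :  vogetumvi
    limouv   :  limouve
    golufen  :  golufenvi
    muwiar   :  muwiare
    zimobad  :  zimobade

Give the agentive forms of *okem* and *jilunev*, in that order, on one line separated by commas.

okemvi, jiluneve

The pattern is nasality of the final consonant: -vi when the stem ends in a nasal (*niwapon*, *vogetum*, *golufen*); -e when the stem ends in a non-nasal consonant (*limouv*, *muwiar*, *zimobad*).
*okem*: final consonant = /m/, a nasal → -vi → *okemvi*.
Since the final consonant of *jilunev* is /v/ (non-nasal), it takes -e, giving *jiluneve*.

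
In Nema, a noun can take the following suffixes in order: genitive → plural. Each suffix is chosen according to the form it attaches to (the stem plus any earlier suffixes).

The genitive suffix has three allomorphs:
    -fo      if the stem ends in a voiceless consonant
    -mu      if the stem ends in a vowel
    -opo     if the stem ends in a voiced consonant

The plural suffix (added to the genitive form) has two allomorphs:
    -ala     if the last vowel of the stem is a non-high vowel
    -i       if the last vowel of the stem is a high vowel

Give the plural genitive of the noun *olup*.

olupfoala

*olup*: final sound = /p/, a voiceless consonant → -fo → *olupfo*.
Since the last vowel of the genitive form *olupfo* is /o/ (a non-high vowel), it takes -ala, giving *olupfoala*.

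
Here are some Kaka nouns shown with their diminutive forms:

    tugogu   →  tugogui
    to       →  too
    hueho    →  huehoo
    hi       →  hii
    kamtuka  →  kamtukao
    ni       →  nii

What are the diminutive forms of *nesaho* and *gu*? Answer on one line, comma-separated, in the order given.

The suffix is conditioned by the last vowel: -i when the last vowel of the stem is a high vowel (*tugogu*, *hi*, *ni*); -o when the last vowel of the stem is a non-high vowel (*to*, *hueho*, *kamtuka*).
*nesaho* — last vowel /o/ (a non-high vowel) → -o → *nesahoo*.
The last vowel of *gu* is /u/, which is a high vowel, so the suffix is -i, giving *gui*.

nesahoo, gui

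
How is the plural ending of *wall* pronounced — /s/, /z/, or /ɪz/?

The stem *wall* ends in a voiced non-sibilant sound.
The plural suffix surfaces as /ɪz/ after sibilants, /s/ after other voiceless consonants, and /z/ after other voiced sounds.
So the plural -s on *wall* is pronounced /z/.

/z/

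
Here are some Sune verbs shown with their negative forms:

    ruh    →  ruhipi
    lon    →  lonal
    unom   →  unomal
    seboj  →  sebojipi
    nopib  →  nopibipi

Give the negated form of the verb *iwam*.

The suffix is conditioned by the final consonant: -al when the stem ends in a nasal (*lon*, *unom*); -ipi when the stem ends in a non-nasal consonant (*ruh*, *seboj*, *nopib*).
*iwam* — final consonant /m/ (a nasal) → -al → *iwamal*.

iwamal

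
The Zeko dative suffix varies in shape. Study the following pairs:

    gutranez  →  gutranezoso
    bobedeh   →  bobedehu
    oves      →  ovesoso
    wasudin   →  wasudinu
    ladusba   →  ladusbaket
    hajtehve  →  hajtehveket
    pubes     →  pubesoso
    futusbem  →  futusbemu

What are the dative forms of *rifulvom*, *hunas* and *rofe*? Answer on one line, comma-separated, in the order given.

rifulvomu, hunasoso, rofeket

The pattern is sibilance of the final sound: -oso when the stem ends in a sibilant (*gutranez*, *oves*, *pubes*); -u when the stem ends in a non-sibilant consonant (*bobedeh*, *wasudin*, *futusbem*); -ket when the stem ends in a vowel (*ladusba*, *hajtehve*).
*rifulvom*: final sound = /m/, a non-sibilant consonant → -u → *rifulvomu*.
The final sound of *hunas* is /s/, which is a sibilant, so the suffix is -oso, giving *hunasoso*.
*rofe* — final sound /e/ (a vowel) → -ket → *rofeket*.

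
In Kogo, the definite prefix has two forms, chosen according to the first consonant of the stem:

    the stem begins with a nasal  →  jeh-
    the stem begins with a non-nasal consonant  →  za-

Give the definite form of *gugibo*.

Since the first consonant of *gugibo* is /g/ (non-nasal), it takes za-, giving *zagugibo*.

zagugibo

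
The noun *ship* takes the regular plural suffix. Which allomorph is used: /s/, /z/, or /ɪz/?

/s/

The stem *ship* ends in a voiceless non-sibilant consonant.
The plural suffix surfaces as /ɪz/ after sibilants, /s/ after other voiceless consonants, and /z/ after other voiced sounds.
So the plural -s on *ship* is pronounced /s/.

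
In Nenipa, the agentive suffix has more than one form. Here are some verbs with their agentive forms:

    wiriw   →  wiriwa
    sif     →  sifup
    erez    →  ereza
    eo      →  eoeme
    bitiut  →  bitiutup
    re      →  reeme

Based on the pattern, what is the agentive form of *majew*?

The suffix is conditioned by the final sound: -up when the stem ends in a voiceless consonant (*sif*, *bitiut*); -a when the stem ends in a voiced consonant (*wiriw*, *erez*); -eme when the stem ends in a vowel (*eo*, *re*).
Since the final sound of *majew* is /w/ (a voiced consonant), it takes -a, giving *majewa*.

majewa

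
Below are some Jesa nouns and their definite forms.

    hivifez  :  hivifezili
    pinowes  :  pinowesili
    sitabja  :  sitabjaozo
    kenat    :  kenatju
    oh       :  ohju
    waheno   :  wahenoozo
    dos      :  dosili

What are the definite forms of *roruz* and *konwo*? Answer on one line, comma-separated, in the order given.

The alternation tracks the final sound of the stem — -ili when the stem ends in a sibilant (*hivifez*, *pinowes*, *dos*); -ju when the stem ends in a non-sibilant consonant (*kenat*, *oh*); -ozo when the stem ends in a vowel (*sitabja*, *waheno*).
Since the final sound of *roruz* is /z/ (a sibilant), it takes -ili, giving *roruzili*.
*konwo*: final sound = /o/, a vowel → -ozo → *konwoozo*.

roruzili, konwoozo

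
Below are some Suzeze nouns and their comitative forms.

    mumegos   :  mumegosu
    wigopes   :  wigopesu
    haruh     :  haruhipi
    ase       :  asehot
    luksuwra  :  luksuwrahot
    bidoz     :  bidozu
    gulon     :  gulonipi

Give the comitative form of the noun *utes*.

Looking at the final sound of each stem: -u when the stem ends in a sibilant (*mumegos*, *wigopes*, *bidoz*); -ipi when the stem ends in a non-sibilant consonant (*haruh*, *gulon*); -hot when the stem ends in a vowel (*ase*, *luksuwra*).
The final sound of *utes* is /s/, which is a sibilant, so the suffix is -u, giving *utesu*.

utesu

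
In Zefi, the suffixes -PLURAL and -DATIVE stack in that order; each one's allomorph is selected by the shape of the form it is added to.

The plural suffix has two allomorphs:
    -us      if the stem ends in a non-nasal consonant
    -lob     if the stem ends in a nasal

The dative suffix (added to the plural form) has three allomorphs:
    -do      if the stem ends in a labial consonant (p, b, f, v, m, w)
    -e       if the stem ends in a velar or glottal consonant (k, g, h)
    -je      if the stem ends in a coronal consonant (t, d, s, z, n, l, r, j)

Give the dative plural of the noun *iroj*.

irojusje

Since the final consonant of *iroj* is /j/ (non-nasal), it takes -us, giving *irojus*.
The plural form *irojus* — final consonant /s/ (coronal) → -je → *irojusje*.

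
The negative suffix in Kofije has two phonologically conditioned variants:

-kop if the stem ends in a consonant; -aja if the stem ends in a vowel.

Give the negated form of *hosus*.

hosuskop

The final sound of *hosus* is /s/, which is a consonant, so the suffix is -kop, giving *hosuskop*.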